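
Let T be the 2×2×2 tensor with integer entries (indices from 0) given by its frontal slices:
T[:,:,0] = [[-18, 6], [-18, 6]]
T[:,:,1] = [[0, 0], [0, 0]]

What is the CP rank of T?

1

Lower bound: T ≠ 0 (e.g. T[0,0,0] = -18), so rank(T) ≥ 1.
Upper bound: if T = a ⊗ b ⊗ c then every fibre of T is a multiple of the corresponding factor, so read the factors off the fibres through the nonzero entry T[0,0,0] = -18.
The mode-1 fibre T[:,0,0] = [-18, -18] gives a = [1, 1] (primitive direction); the mode-2 fibre T[0,:,0] = [-18, 6] gives b = [3, -1]; then c[k] = T[0,0,k] / (a[0]·b[0]) = [-18, 0] / 3 = [-6, 0].
Expanding [1, 1] ⊗ [3, -1] ⊗ [-6, 0] reproduces all 8 entries of T, so T = [1, 1] ⊗ [3, -1] ⊗ [-6, 0] and rank(T) ≤ 1.
These bounds meet, so rank(T) = 1.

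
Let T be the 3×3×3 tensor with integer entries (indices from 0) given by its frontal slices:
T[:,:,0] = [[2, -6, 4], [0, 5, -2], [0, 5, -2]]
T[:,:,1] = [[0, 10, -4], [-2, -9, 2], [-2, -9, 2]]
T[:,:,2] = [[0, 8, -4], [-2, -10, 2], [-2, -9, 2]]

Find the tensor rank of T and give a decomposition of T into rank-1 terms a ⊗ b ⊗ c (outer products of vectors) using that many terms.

Lower bound: the mode-3 unfolding of T (rows indexed by k, columns by (i,j) = (0,0), (0,1), (0,2), (1,0), (1,1), (1,2), (2,0), (2,1), (2,2)) is [[2, -6, 4, 0, 5, -2, 0, 5, -2], [0, 10, -4, -2, -9, 2, -2, -9, 2], [0, 8, -4, -2, -10, 2, -2, -9, 2]].
There the 3×3 minor on rows k ∈ {0, 1, 2}, columns (i,j) ∈ {(0,0), (0,1), (0,2)} is det [[2, -6, 4], [0, 10, -4], [0, 8, -4]] = -16 ≠ 0, so this unfolding has rank ≥ 3; CP rank is at least every unfolding rank, so rank(T) ≥ 3. (This is only a lower bound: in general the CP rank may exceed every unfolding rank, so we still need to exhibit 3 rank-1 terms summing to T.)
Upper bound: T is a sum of 3 rank-1 terms, T = [1, -1, -1] ⊗ [1, 2, 0] ⊗ [-2, 4, 4] + [2, -1, -1] ⊗ [2, -1, 2] ⊗ [1, -1, -1] + [2, 1, 0] ⊗ [0, 1, 0] ⊗ [0, 0, -1] (written with every a and b primitive with positive leading entry and the scale carried by c; CP decompositions are not unique, and this one is verified by expanding entrywise), so rank(T) ≤ 3.
These bounds meet, so rank(T) = 3.
Check entry T[2,0,0] = 0: (-1)·(1)·(-2) + (-1)·(2)·(1) + (0)·(0)·(0) = 0.

rank(T) = 3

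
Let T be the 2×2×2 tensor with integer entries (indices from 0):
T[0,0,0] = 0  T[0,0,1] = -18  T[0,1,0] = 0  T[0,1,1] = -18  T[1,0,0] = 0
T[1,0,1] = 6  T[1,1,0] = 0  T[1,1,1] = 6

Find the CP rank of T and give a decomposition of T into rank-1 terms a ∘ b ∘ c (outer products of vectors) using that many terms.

Lower bound: T ≠ 0 (e.g. T[0,0,1] = -18), so rank(T) ≥ 1.
Upper bound: if T = a ∘ b ∘ c then every fibre of T is a multiple of the corresponding factor, so read the factors off the fibres through the nonzero entry T[0,0,1] = -18.
The mode-1 fibre T[:,0,1] = [-18, 6] gives a = [3, -1] (primitive direction); the mode-2 fibre T[0,:,1] = [-18, -18] gives b = [1, 1]; then c[k] = T[0,0,k] / (a[0]·b[0]) = [0, -18] / 3 = [0, -6].
Expanding [3, -1] ∘ [1, 1] ∘ [0, -6] reproduces all 8 entries of T, so T = [3, -1] ∘ [1, 1] ∘ [0, -6] and rank(T) ≤ 1.
These bounds meet, so rank(T) = 1.

rank(T) = 1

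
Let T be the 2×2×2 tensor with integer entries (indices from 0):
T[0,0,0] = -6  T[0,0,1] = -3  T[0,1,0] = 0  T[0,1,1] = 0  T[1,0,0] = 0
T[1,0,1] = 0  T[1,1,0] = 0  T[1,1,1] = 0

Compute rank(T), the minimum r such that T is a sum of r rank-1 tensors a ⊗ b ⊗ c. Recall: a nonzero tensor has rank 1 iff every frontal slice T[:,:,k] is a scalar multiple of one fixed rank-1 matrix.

Lower bound: T ≠ 0 (e.g. T[0,0,0] = -6), so rank(T) ≥ 1.
Upper bound: if T = a ⊗ b ⊗ c then every fibre of T is a multiple of the corresponding factor, so read the factors off the fibres through the nonzero entry T[0,0,0] = -6.
The mode-1 fibre T[:,0,0] = [-6, 0] gives a = [1, 0] (primitive direction); the mode-2 fibre T[0,:,0] = [-6, 0] gives b = [1, 0]; then c[k] = T[0,0,k] / (a[0]·b[0]) = [-6, -3] / 1 = [-6, -3].
Expanding [1, 0] ⊗ [1, 0] ⊗ [-6, -3] reproduces all 8 entries of T, so T = [1, 0] ⊗ [1, 0] ⊗ [-6, -3] and rank(T) ≤ 1.
These bounds meet, so rank(T) = 1.
Check entry T[1,0,1] = 0: (0)·(1)·(-3) = 0.

1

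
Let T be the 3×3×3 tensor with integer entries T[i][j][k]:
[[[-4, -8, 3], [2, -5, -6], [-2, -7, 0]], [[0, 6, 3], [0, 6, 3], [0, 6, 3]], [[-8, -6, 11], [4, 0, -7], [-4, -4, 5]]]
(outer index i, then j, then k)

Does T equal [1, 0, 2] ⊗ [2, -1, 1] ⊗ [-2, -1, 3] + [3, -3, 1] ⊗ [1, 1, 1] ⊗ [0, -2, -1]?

Reconstruct entrywise from the claimed factors. For example, T[2,1,2] = -7 and Σₗ aₗ[2]bₗ[1]cₗ[2] = (2)·(-1)·(3) + (1)·(1)·(-1) = -7; checking all 27 entries, every one matches. The claim holds.

Yes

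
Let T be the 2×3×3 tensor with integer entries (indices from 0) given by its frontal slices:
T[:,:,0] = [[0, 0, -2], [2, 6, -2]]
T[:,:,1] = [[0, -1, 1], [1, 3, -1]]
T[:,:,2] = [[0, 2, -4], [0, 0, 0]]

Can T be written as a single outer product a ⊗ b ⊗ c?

No

The mode-2 unfolding of T (rows indexed by j, columns by (i,k) = (0,0), (0,1), (0,2), (1,0), (1,1), (1,2)) is [[0, 0, 0, 2, 1, 0], [0, -1, 2, 6, 3, 0], [-2, 1, -4, -2, -1, 0]].
There the 3×3 minor on rows j ∈ {0, 1, 2}, columns (i,k) ∈ {(0,0), (0,1), (1,0)} is det [[0, 0, 2], [0, -1, 6], [-2, 1, -2]] = -4 ≠ 0, so this unfolding has rank ≥ 3; CP rank is at least every unfolding rank, so rank(T) ≥ 3.
In particular rank(T) ≥ 3 > 1, so T is not rank-1.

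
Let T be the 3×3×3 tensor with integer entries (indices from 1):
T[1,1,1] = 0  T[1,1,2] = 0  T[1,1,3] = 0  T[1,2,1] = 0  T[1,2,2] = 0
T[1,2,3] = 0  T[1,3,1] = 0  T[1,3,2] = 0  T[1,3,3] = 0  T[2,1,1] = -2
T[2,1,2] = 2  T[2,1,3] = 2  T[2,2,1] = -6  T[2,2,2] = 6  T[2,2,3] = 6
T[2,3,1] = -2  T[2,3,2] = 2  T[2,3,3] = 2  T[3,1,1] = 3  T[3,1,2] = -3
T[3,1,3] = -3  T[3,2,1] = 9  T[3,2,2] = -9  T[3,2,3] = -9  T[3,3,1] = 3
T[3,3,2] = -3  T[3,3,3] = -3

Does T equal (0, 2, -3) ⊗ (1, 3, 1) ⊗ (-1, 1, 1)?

Yes

Reconstruct entrywise from the claimed factors. For example, T[3,3,3] = -3 and Σₗ aₗ[3]bₗ[3]cₗ[3] = (-3)·(1)·(1) = -3; checking all 27 entries, every one matches. The claim holds.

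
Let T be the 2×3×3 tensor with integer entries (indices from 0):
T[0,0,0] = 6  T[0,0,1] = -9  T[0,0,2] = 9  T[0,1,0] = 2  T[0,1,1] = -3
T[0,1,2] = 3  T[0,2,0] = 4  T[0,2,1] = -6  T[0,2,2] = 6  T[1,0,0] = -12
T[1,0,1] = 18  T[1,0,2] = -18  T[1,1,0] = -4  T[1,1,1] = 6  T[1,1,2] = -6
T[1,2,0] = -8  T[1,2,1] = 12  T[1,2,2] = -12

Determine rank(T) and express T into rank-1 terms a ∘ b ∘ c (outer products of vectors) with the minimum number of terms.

Lower bound: T ≠ 0 (e.g. T[0,0,0] = 6), so rank(T) ≥ 1.
Upper bound: if T = a ∘ b ∘ c then every fibre of T is a multiple of the corresponding factor, so read the factors off the fibres through the nonzero entry T[0,0,0] = 6.
The mode-1 fibre T[:,0,0] = [6, -12] gives a = (1, -2) (primitive direction); the mode-2 fibre T[0,:,0] = [6, 2, 4] gives b = (3, 1, 2); then c[k] = T[0,0,k] / (a[0]·b[0]) = [6, -9, 9] / 3 = (2, -3, 3).
Expanding (1, -2) ∘ (3, 1, 2) ∘ (2, -3, 3) reproduces all 18 entries of T, so T = (1, -2) ∘ (3, 1, 2) ∘ (2, -3, 3) and rank(T) ≤ 1.
These bounds meet, so rank(T) = 1.

rank(T) = 1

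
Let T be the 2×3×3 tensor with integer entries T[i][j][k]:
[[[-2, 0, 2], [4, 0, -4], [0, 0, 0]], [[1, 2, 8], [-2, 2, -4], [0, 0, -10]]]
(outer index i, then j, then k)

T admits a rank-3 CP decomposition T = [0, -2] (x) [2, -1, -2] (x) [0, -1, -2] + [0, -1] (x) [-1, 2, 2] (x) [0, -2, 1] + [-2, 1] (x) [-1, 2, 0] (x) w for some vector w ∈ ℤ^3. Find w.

Subtract the known terms from T to get the rank-1 residual R = [-2, 1] (x) [-1, 2, 0] (x) w, so R[i,j,k] = a[i]·b[j]·w[k]. Pick indices with nonzero a[0]·b[0] = (-2)·(-1) = 2. Only the fibre through (0,0,·) is needed: R[0,0,:] = T[0,0,:] − Σₗ aₗ[0]bₗ[0]cₗ = [-2, 0, 2] − (0)·(2)·[0, -1, -2] − (0)·(-1)·[0, -2, 1] = [-2, 0, 2]. Then w[k] = R[0,0,k] / 2 for each k, giving w = [-2, 0, 2] / 2 = [-1, 0, 1].

w = [-1, 0, 1]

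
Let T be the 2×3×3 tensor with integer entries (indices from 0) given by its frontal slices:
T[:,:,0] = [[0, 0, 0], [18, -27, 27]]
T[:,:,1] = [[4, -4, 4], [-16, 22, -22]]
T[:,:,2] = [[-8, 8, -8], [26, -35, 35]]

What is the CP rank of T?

Lower bound: in the mode-2 unfolding of T (rows indexed by j, columns by (i,k)) the 2×2 minor on rows j ∈ {0, 1}, columns (i,k) ∈ {(0,1), (1,0)} is det [[4, 18], [-4, -27]] = -36 ≠ 0, so that unfolding has rank ≥ 2 and hence rank(T) ≥ 2 (CP rank is at least every unfolding rank, though it can be larger).
Upper bound: with S_k = T[:,:,k], the two rank-1 terms a₁b₁ᵀ, a₂b₂ᵀ are the rank-1 members of the pencil x·S₀ + y·S₁.
The 2×2 minor of x·S₀ + y·S₁ on rows {0,1}, columns {0,1} is −36·xy + 24·y² = (-12)·(3·x − 2·y)(y), vanishing at (x:y) = (2:3) and (1:0).
M₁ = 2·S₀ + 3·S₁ = [[12, -12, 12], [-12, 12, -12]] = 12·[1, -1][1, -1, 1]ᵀ and M₂ = S₀ = [[0, 0, 0], [18, -27, 27]] = 9·[0, 1][2, -3, 3]ᵀ, so take a₁ = [1, -1], b₁ = [1, -1, 1], a₂ = [0, 1], b₂ = [2, -3, 3].
Each slice is an integer combination of E₁ = a₁b₁ᵀ and E₂ = a₂b₂ᵀ: S₀ = 9·E₂, S₁ = 4·E₁ − 6·E₂, S₂ = −8·E₁ + 9·E₂; reading off coefficients, c₁ = [0, 4, -8] and c₂ = [9, -6, 9].
Hence T = [1, -1] (x) [1, -1, 1] (x) [0, 4, -8] + [0, 1] (x) [2, -3, 3] (x) [9, -6, 9], so rank(T) ≤ 2.
These bounds meet, so rank(T) = 2.

2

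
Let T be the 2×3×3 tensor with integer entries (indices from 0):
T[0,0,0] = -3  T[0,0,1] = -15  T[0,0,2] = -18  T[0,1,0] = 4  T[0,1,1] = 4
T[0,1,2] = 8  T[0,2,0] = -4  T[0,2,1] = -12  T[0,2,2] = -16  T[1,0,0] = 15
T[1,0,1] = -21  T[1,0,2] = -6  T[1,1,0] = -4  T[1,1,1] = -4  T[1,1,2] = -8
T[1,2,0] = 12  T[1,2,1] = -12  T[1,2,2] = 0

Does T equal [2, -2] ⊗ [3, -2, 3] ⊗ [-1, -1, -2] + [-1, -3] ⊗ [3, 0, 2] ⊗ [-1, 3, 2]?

Reconstruct entrywise from the claimed factors. For example, T[1,0,2] = -6 and Σₗ aₗ[1]bₗ[0]cₗ[2] = (-2)·(3)·(-2) + (-3)·(3)·(2) = -6; checking all 18 entries, every one matches. The claim holds.

Yes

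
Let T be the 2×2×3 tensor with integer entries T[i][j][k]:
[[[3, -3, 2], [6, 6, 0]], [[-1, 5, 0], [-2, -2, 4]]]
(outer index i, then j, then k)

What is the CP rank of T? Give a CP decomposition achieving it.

rank(T) = 3

Lower bound: the mode-3 unfolding of T (rows indexed by k, columns by (i,j) = (0,0), (0,1), (1,0), (1,1)) is [[3, 6, -1, -2], [-3, 6, 5, -2], [2, 0, 0, 4]].
There the 3×3 minor on rows k ∈ {0, 1, 2}, columns (i,j) ∈ {(0,0), (0,1), (1,0)} is det [[3, 6, -1], [-3, 6, 5], [2, 0, 0]] = 72 ≠ 0, so this unfolding has rank ≥ 3; CP rank is at least every unfolding rank, so rank(T) ≥ 3. (Unfolding ranks only ever bound the CP rank from below — rank(T) can be strictly larger than all of them — so the matching upper bound has to come from an explicit 3-term decomposition.)
Upper bound: T is a sum of 3 rank-1 terms, T = [1, -1] ⊗ [1, -2] ⊗ [-1, -1, 2] + [1, -1] ⊗ [1, 0] ⊗ [2, -4, -2] + [1, 0] ⊗ [1, 2] ⊗ [2, 2, 2] (written with every a and b primitive with positive leading entry and the scale carried by c; CP decompositions are not unique, and this one is verified by expanding entrywise), so rank(T) ≤ 3.
These bounds meet, so rank(T) = 3.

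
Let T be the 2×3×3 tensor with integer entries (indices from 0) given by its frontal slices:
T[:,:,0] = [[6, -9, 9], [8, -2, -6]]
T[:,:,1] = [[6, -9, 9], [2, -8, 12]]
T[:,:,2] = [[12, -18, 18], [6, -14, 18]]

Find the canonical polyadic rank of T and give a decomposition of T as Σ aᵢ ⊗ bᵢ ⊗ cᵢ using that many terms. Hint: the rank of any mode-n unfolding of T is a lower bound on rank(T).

Lower bound: in the mode-3 unfolding of T (rows indexed by k, columns by (i,j)) the 2×2 minor on rows k ∈ {0, 1}, columns (i,j) ∈ {(0,0), (1,0)} is det [[6, 8], [6, 2]] = -36 ≠ 0, so that unfolding has rank ≥ 2 and hence rank(T) ≥ 2 (CP rank is at least every unfolding rank, though it can be larger).
Upper bound: with S_k = T[:,:,k], the two rank-1 terms a₁b₁ᵀ, a₂b₂ᵀ are the rank-1 members of the pencil x·S₀ + y·S₁.
The 2×2 minor of x·S₀ + y·S₁ on rows {0,1}, columns {0,1} is 60·x² + 30·xy − 30·y² = 30·(2·x − y)(x + y), vanishing at (x:y) = (1:2) and (1:-1).
M₁ = S₀ + 2·S₁ = [[18, -27, 27], [12, -18, 18]] = 3·(3, 2)(2, -3, 3)ᵀ and M₂ = S₀ − S₁ = [[0, 0, 0], [6, 6, -18]] = 6·(0, 1)(1, 1, -3)ᵀ, so take a₁ = (3, 2), b₁ = (2, -3, 3), a₂ = (0, 1), b₂ = (1, 1, -3).
Each slice is an integer combination of E₁ = a₁b₁ᵀ and E₂ = a₂b₂ᵀ: S₀ = E₁ + 4·E₂, S₁ = E₁ − 2·E₂, S₂ = 2·E₁ − 2·E₂; reading off coefficients, c₁ = (1, 1, 2) and c₂ = (4, -2, -2).
Hence T = (3, 2) ⊗ (2, -3, 3) ⊗ (1, 1, 2) + (0, 1) ⊗ (1, 1, -3) ⊗ (4, -2, -2), so rank(T) ≤ 2.
These bounds meet, so rank(T) = 2.

rank(T) = 2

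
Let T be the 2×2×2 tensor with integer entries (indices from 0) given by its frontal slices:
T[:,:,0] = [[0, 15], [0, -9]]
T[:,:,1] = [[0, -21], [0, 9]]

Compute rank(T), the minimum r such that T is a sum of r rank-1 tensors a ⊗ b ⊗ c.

Lower bound: the mode-1 unfolding of T (rows indexed by i, columns by (j,k) = (0,0), (0,1), (1,0), (1,1)) is [[0, 0, 15, -21], [0, 0, -9, 9]].
There the 2×2 minor on rows i ∈ {0, 1}, columns (j,k) ∈ {(1,0), (1,1)} is det [[15, -21], [-9, 9]] = -54 ≠ 0, so this unfolding has rank ≥ 2; CP rank is at least every unfolding rank, so rank(T) ≥ 2. (This is only a lower bound: in general the CP rank may exceed every unfolding rank, so we still need to exhibit 2 rank-1 terms summing to T.)
Upper bound — finding two terms. Every mode-2 slice of T is a multiple of one matrix: T[:,j,:] = b[j]·M with b = [0, 1] and M = [[15, -21], [-9, 9]] (rows indexed by i, columns by k). So it suffices to write M as a sum of two rank-1 matrices.
Splitting M by its rows (i = 0, 1), M = [1, 0][15, -21]ᵀ + [0, 1][-9, 9]ᵀ.
Hence T = [1, 0] ⊗ [0, 1] ⊗ [15, -21] + [0, 1] ⊗ [0, 1] ⊗ [-9, 9], so rank(T) ≤ 2.
These bounds meet, so rank(T) = 2.

2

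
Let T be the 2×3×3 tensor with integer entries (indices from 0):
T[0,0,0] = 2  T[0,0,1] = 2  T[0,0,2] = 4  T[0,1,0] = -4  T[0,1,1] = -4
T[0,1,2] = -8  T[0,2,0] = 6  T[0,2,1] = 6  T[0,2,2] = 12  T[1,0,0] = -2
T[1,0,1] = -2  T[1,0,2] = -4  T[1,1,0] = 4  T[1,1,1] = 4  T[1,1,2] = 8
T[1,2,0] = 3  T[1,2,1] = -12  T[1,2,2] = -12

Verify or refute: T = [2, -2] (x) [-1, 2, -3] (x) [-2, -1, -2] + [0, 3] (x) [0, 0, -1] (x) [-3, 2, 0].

Reconstruct entry (0,0,0) from the claimed factors: Σₗ aₗ[0]bₗ[0]cₗ[0] = (2)·(-1)·(-2) + (0)·(0)·(-3) = 4, but T[0,0,0] = 2. The claim is false.

No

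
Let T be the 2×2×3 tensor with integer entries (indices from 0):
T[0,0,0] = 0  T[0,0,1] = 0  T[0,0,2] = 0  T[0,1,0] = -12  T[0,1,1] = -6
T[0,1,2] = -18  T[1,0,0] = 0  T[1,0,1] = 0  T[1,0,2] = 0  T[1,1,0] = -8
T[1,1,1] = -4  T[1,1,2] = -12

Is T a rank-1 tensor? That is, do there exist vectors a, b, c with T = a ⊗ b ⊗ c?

If T = a ⊗ b ⊗ c then every fibre of T is a multiple of the corresponding factor, so read the factors off the fibres through the nonzero entry T[0,1,0] = -12.
The mode-1 fibre T[:,1,0] = [-12, -8] gives a = [3, 2] (primitive direction); the mode-2 fibre T[0,:,0] = [0, -12] gives b = [0, 1]; then c[k] = T[0,1,k] / (a[0]·b[1]) = [-12, -6, -18] / 3 = [-4, -2, -6].
Expanding [3, 2] ⊗ [0, 1] ⊗ [-4, -2, -6] reproduces all 12 entries of T, so T = [3, 2] ⊗ [0, 1] ⊗ [-4, -2, -6] and rank(T) ≤ 1.
Equivalently every frontal slice T[:,:,k] is c[k] times the rank-1 matrix [3, 2] ⊗ [0, 1]. So T has rank 1 (it is nonzero).

Yes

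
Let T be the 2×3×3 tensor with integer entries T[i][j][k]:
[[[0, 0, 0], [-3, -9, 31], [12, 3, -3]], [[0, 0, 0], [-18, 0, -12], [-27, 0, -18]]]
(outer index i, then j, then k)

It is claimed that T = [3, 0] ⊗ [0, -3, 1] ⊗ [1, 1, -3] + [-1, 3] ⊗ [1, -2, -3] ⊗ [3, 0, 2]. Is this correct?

No

Reconstruct entry (0,0,0) from the claimed factors: Σₗ aₗ[0]bₗ[0]cₗ[0] = (3)·(0)·(1) + (-1)·(1)·(3) = -3, but T[0,0,0] = 0. The claim is false.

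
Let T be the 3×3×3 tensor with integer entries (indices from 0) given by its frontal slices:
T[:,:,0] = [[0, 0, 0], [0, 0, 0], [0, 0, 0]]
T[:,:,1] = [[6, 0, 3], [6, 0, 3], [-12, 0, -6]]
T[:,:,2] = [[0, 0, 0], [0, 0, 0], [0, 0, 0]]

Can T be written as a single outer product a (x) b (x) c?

If T = a (x) b (x) c then every fibre of T is a multiple of the corresponding factor, so read the factors off the fibres through the nonzero entry T[0,0,1] = 6.
The mode-1 fibre T[:,0,1] = [6, 6, -12] gives a = (1, 1, -2) (primitive direction); the mode-2 fibre T[0,:,1] = [6, 0, 3] gives b = (2, 0, 1); then c[k] = T[0,0,k] / (a[0]·b[0]) = [0, 6, 0] / 2 = (0, 3, 0).
Expanding (1, 1, -2) (x) (2, 0, 1) (x) (0, 3, 0) reproduces all 27 entries of T, so T = (1, 1, -2) (x) (2, 0, 1) (x) (0, 3, 0) and rank(T) ≤ 1.
Equivalently every frontal slice T[:,:,k] is c[k] times the rank-1 matrix (1, 1, -2) (x) (2, 0, 1). So T has rank 1 (it is nonzero).

Yes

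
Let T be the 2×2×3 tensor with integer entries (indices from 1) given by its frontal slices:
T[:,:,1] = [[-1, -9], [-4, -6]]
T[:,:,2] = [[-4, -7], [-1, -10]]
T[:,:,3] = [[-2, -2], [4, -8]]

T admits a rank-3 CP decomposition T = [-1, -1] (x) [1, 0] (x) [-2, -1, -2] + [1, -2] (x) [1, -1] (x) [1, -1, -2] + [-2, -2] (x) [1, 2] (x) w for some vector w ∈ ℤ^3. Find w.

w = [2, 2, 1]

Subtract the known terms from T to get the rank-1 residual R = [-2, -2] (x) [1, 2] (x) w, so R[i,j,k] = a[i]·b[j]·w[k]. Pick indices with nonzero a[1]·b[1] = (-2)·(1) = -2. Only the fibre through (1,1,·) is needed: R[1,1,:] = T[1,1,:] − Σₗ aₗ[1]bₗ[1]cₗ = [-1, -4, -2] − (-1)·(1)·[-2, -1, -2] − (1)·(1)·[1, -1, -2] = [-4, -4, -2]. Then w[k] = R[1,1,k] / -2 for each k, giving w = [-4, -4, -2] / -2 = [2, 2, 1].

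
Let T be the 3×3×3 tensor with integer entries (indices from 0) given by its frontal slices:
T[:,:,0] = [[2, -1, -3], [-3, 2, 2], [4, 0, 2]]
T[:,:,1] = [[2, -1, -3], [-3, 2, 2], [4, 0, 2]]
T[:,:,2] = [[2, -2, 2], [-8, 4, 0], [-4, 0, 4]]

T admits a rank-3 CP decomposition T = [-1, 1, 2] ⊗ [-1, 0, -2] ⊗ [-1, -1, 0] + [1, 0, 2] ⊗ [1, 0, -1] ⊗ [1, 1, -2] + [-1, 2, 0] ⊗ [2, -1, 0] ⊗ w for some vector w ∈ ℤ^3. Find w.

Subtract the known terms from T to get the rank-1 residual R = [-1, 2, 0] ⊗ [2, -1, 0] ⊗ w, so R[i,j,k] = a[i]·b[j]·w[k]. Pick indices with nonzero a[0]·b[0] = (-1)·(2) = -2. Only the fibre through (0,0,·) is needed: R[0,0,:] = T[0,0,:] − Σₗ aₗ[0]bₗ[0]cₗ = [2, 2, 2] − (-1)·(-1)·[-1, -1, 0] − (1)·(1)·[1, 1, -2] = [2, 2, 4]. Then w[k] = R[0,0,k] / -2 for each k, giving w = [2, 2, 4] / -2 = [-1, -1, -2].

w = [-1, -1, -2]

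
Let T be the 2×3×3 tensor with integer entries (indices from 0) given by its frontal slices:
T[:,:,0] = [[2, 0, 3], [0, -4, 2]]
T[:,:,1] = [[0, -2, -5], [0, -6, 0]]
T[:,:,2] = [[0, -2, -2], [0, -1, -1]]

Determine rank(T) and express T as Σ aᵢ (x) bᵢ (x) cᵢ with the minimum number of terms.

rank(T) = 3

Lower bound: the mode-3 unfolding of T (rows indexed by k, columns by (i,j) = (0,0), (0,1), (0,2), (1,0), (1,1), (1,2)) is [[2, 0, 3, 0, -4, 2], [0, -2, -5, 0, -6, 0], [0, -2, -2, 0, -1, -1]].
There the 3×3 minor on rows k ∈ {0, 1, 2}, columns (i,j) ∈ {(0,0), (0,1), (0,2)} is det [[2, 0, 3], [0, -2, -5], [0, -2, -2]] = -12 ≠ 0, so this unfolding has rank ≥ 3; CP rank is at least every unfolding rank, so rank(T) ≥ 3. (Unfolding ranks only ever bound the CP rank from below — rank(T) can be strictly larger than all of them — so the matching upper bound has to come from an explicit 3-term decomposition.)
Upper bound: T is a sum of 3 rank-1 terms, T = [1, -2] (x) [0, 2, -1] (x) [1, 1, 0] + [1, 0] (x) [1, -1, 2] (x) [2, 0, 0] + [2, 1] (x) [0, 1, 1] (x) [0, -2, -1] (one valid choice — decompositions are not unique — normalised so each a, b is primitive with positive first nonzero entry; check it by expanding all entries), so rank(T) ≤ 3.
These bounds meet, so rank(T) = 3.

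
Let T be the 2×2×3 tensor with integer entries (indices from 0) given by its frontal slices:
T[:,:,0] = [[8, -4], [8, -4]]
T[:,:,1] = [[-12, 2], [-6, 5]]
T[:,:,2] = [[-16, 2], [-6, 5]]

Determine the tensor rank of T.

3

Lower bound: the mode-3 unfolding of T (rows indexed by k, columns by (i,j) = (0,0), (0,1), (1,0), (1,1)) is [[8, -4, 8, -4], [-12, 2, -6, 5], [-16, 2, -6, 5]].
There the 3×3 minor on rows k ∈ {0, 1, 2}, columns (i,j) ∈ {(0,0), (0,1), (1,0)} is det [[8, -4, 8], [-12, 2, -6], [-16, 2, -6]] = -32 ≠ 0, so this unfolding has rank ≥ 3; CP rank is at least every unfolding rank, so rank(T) ≥ 3. (Flattening ranks never certify an upper bound on CP rank; for that we must actually write T with 3 rank-1 terms.)
Upper bound: T is a sum of 3 rank-1 terms, T = [1, 0] ⊗ [1, 0] ⊗ [0, 0, -4] + [1, 1] ⊗ [2, -1] ⊗ [4, -4, -4] + [2, -1] ⊗ [2, 1] ⊗ [0, -1, -1] (one valid choice — decompositions are not unique — normalised so each a, b is primitive with positive first nonzero entry; check it by expanding all entries), so rank(T) ≤ 3.
These bounds meet, so rank(T) = 3.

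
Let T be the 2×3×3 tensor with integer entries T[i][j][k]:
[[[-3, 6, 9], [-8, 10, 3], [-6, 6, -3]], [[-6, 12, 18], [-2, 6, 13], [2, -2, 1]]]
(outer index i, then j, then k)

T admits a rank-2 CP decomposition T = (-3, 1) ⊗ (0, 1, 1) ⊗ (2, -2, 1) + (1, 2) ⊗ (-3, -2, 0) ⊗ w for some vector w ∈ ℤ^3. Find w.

w = (1, -2, -3)

Subtract the known terms from T to get the rank-1 residual R = (1, 2) ⊗ (-3, -2, 0) ⊗ w, so R[i,j,k] = a[i]·b[j]·w[k]. Pick indices with nonzero a[0]·b[0] = (1)·(-3) = -3. Only the fibre through (0,0,·) is needed: R[0,0,:] = T[0,0,:] − Σₗ aₗ[0]bₗ[0]cₗ = [-3, 6, 9] − (-3)·(0)·(2, -2, 1) = [-3, 6, 9]. Then w[k] = R[0,0,k] / -3 for each k, giving w = [-3, 6, 9] / -3 = (1, -2, -3).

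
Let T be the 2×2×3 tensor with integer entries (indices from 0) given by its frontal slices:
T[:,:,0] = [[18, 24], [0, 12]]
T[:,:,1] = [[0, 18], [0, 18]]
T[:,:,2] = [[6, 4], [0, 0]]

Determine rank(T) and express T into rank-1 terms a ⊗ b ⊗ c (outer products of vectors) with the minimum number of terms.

Lower bound: in the mode-1 unfolding of T (rows indexed by i, columns by (j,k)) the 2×2 minor on rows i ∈ {0, 1}, columns (j,k) ∈ {(0,0), (1,0)} is det [[18, 24], [0, 12]] = 216 ≠ 0, so that unfolding has rank ≥ 2 and hence rank(T) ≥ 2 (CP rank is at least every unfolding rank, though it can be larger).
Upper bound: with S_k = T[:,:,k], the two rank-1 terms a₁b₁ᵀ, a₂b₂ᵀ are the rank-1 members of the pencil x·S₀ + y·S₁.
det(x·S₀ + y·S₁) is 216·x² + 324·xy = 108·(2·x + 3·y)(x), vanishing at (x:y) = (3:-2) and (0:1).
M₁ = 3·S₀ − 2·S₁ = [[54, 36], [0, 0]] = 18·(1, 0)(3, 2)ᵀ and M₂ = S₁ = [[0, 18], [0, 18]] = 18·(1, 1)(0, 1)ᵀ, so take a₁ = (1, 0), b₁ = (3, 2), a₂ = (1, 1), b₂ = (0, 1).
Each slice is an integer combination of E₁ = a₁b₁ᵀ and E₂ = a₂b₂ᵀ: S₀ = 6·E₁ + 12·E₂, S₁ = 18·E₂, S₂ = 2·E₁; reading off coefficients, c₁ = (6, 0, 2) and c₂ = (12, 18, 0).
Hence T = (1, 0) ⊗ (3, 2) ⊗ (6, 0, 2) + (1, 1) ⊗ (0, 1) ⊗ (12, 18, 0), so rank(T) ≤ 2.
These bounds meet, so rank(T) = 2.

rank(T) = 2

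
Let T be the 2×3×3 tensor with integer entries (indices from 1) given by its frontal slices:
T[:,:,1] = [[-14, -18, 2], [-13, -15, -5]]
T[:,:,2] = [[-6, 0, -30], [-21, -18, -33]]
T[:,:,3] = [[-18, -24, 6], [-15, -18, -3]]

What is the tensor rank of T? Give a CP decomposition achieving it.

rank(T) = 2

Lower bound: in the mode-2 unfolding of T (rows indexed by j, columns by (i,k)) the 2×2 minor on rows j ∈ {1, 2}, columns (i,k) ∈ {(1,1), (1,2)} is det [[-14, -6], [-18, 0]] = -108 ≠ 0, so that unfolding has rank ≥ 2 and hence rank(T) ≥ 2 (CP rank is at least every unfolding rank, though it can be larger).
Upper bound: with S_k = T[:,:,k], the two rank-1 terms a₁b₁ᵀ, a₂b₂ᵀ are the rank-1 members of the pencil x·S₁ + y·S₂.
The 2×2 minor of x·S₁ + y·S₂ on rows {1,2}, columns {1,2} is −24·x² − 36·xy + 108·y² = (-12)·(2·x − 3·y)(x + 3·y), vanishing at (x:y) = (3:2) and (3:-1).
M₁ = 3·S₁ + 2·S₂ = [[-54, -54, -54], [-81, -81, -81]] = (-27)·[2, 3][1, 1, 1]ᵀ and M₂ = 3·S₁ − S₂ = [[-36, -54, 36], [-18, -27, 18]] = (-9)·[2, 1][2, 3, -2]ᵀ, so take a₁ = [2, 3], b₁ = [1, 1, 1], a₂ = [2, 1], b₂ = [2, 3, -2].
Each slice is an integer combination of E₁ = a₁b₁ᵀ and E₂ = a₂b₂ᵀ: S₁ = −3·E₁ − 2·E₂, S₂ = −9·E₁ + 3·E₂, S₃ = −3·E₁ − 3·E₂; reading off coefficients, c₁ = [-3, -9, -3] and c₂ = [-2, 3, -3].
Hence T = [2, 3] (x) [1, 1, 1] (x) [-3, -9, -3] + [2, 1] (x) [2, 3, -2] (x) [-2, 3, -3], so rank(T) ≤ 2.
These bounds meet, so rank(T) = 2.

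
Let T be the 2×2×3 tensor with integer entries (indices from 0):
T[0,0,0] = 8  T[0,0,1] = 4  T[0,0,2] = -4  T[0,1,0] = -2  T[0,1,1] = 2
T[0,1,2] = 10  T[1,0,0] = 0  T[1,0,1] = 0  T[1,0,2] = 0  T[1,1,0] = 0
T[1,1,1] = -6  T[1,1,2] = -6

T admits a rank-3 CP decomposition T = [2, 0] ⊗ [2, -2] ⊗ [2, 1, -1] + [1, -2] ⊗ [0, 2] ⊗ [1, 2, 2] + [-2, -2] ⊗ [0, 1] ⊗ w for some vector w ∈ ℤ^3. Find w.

Subtract the known terms from T to get the rank-1 residual R = [-2, -2] ⊗ [0, 1] ⊗ w, so R[i,j,k] = a[i]·b[j]·w[k]. Pick indices with nonzero a[0]·b[1] = (-2)·(1) = -2. Only the fibre through (0,1,·) is needed: R[0,1,:] = T[0,1,:] − Σₗ aₗ[0]bₗ[1]cₗ = [-2, 2, 10] − (2)·(-2)·[2, 1, -1] − (1)·(2)·[1, 2, 2] = [4, 2, 2]. Then w[k] = R[0,1,k] / -2 for each k, giving w = [4, 2, 2] / -2 = [-2, -1, -1].

w = [-2, -1, -1]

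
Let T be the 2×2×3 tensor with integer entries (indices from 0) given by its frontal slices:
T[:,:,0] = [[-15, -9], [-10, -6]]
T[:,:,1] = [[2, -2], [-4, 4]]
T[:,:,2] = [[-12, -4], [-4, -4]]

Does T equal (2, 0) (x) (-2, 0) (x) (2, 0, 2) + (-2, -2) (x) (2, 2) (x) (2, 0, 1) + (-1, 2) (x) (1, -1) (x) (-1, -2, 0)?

Reconstruct entrywise from the claimed factors. For example, T[1,0,0] = -10 and Σₗ aₗ[1]bₗ[0]cₗ[0] = (0)·(-2)·(2) + (-2)·(2)·(2) + (2)·(1)·(-1) = -10; checking all 12 entries, every one matches. The claim holds.

Yes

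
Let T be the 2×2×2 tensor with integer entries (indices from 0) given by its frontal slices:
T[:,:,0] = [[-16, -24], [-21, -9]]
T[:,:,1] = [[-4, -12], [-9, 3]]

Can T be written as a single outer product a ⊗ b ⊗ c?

No

The mode-2 unfolding of T (rows indexed by j, columns by (i,k) = (0,0), (0,1), (1,0), (1,1)) is [[-16, -4, -21, -9], [-24, -12, -9, 3]].
There the 2×2 minor on rows j ∈ {0, 1}, columns (i,k) ∈ {(0,0), (0,1)} is det [[-16, -4], [-24, -12]] = 96 ≠ 0, so this unfolding has rank ≥ 2; CP rank is at least every unfolding rank, so rank(T) ≥ 2.
In particular rank(T) ≥ 2 > 1, so T is not rank-1.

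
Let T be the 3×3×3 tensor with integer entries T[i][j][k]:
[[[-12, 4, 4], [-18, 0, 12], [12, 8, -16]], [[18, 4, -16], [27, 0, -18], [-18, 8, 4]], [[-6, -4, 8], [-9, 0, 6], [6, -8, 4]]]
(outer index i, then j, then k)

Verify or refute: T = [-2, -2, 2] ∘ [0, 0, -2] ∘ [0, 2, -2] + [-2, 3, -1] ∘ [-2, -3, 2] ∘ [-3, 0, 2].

Reconstruct entry (0,0,1) from the claimed factors: Σₗ aₗ[0]bₗ[0]cₗ[1] = (-2)·(0)·(2) + (-2)·(-2)·(0) = 0, but T[0,0,1] = 4. The claim is false.

No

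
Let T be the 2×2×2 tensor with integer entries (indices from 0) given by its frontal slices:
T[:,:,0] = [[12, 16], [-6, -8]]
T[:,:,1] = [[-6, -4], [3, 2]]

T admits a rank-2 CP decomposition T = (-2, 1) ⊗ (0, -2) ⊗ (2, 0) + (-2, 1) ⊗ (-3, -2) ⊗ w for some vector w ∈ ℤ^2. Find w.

w = (2, -1)

Subtract the known terms from T to get the rank-1 residual R = (-2, 1) ⊗ (-3, -2) ⊗ w, so R[i,j,k] = a[i]·b[j]·w[k]. Pick indices with nonzero a[0]·b[0] = (-2)·(-3) = 6. Only the fibre through (0,0,·) is needed: R[0,0,:] = T[0,0,:] − Σₗ aₗ[0]bₗ[0]cₗ = [12, -6] − (-2)·(0)·(2, 0) = [12, -6]. Then w[k] = R[0,0,k] / 6 for each k, giving w = [12, -6] / 6 = (2, -1).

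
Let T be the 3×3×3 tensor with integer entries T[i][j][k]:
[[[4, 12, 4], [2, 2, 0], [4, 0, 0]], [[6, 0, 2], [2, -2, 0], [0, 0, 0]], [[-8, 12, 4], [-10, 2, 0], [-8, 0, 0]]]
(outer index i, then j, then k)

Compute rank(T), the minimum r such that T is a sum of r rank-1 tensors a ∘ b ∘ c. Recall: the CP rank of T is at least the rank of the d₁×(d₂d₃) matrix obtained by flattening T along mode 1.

3

Lower bound: in the mode-3 unfolding of T (rows indexed by k, columns by (i,j)) the 3×3 minor on rows k ∈ {0, 1, 2}, columns (i,j) ∈ {(0,0), (0,1), (0,2)} is det [[4, 2, 4], [12, 2, 0], [4, 0, 0]] = -32 ≠ 0, so that unfolding has rank ≥ 3 and hence rank(T) ≥ 3 (CP rank is at least every unfolding rank, though it can be larger).
Upper bound: T is a sum of 3 rank-1 terms, T = [1, -1, 1] ∘ [2, 1, 0] ∘ [-2, 2, 0] + [1, 0, -2] ∘ [1, 1, 1] ∘ [4, 0, 0] + [2, 1, 2] ∘ [1, 0, 0] ∘ [2, 4, 2] (one valid choice — decompositions are not unique — normalised so each a, b is primitive with positive first nonzero entry; check it by expanding all entries), so rank(T) ≤ 3.
These bounds meet, so rank(T) = 3.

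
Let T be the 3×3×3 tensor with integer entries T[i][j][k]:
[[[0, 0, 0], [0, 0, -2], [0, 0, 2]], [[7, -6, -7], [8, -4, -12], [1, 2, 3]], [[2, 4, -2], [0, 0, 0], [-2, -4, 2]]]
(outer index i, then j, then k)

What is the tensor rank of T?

Lower bound: the mode-3 unfolding of T (rows indexed by k, columns by (i,j) = (0,0), (0,1), (0,2), (1,0), (1,1), (1,2), (2,0), (2,1), (2,2)) is [[0, 0, 0, 7, 8, 1, 2, 0, -2], [0, 0, 0, -6, -4, 2, 4, 0, -4], [0, -2, 2, -7, -12, 3, -2, 0, 2]].
There the 3×3 minor on rows k ∈ {0, 1, 2}, columns (i,j) ∈ {(0,1), (1,0), (1,1)} is det [[0, 7, 8], [0, -6, -4], [-2, -7, -12]] = -40 ≠ 0, so this unfolding has rank ≥ 3; CP rank is at least every unfolding rank, so rank(T) ≥ 3. (Flattening ranks never certify an upper bound on CP rank; for that we must actually write T with 3 rank-1 terms.)
Upper bound: T is a sum of 3 rank-1 terms, T = (0, 1, -2) ⊗ (1, 0, -1) ⊗ (-1, -2, 1) + (0, 1, 0) ⊗ (1, 1, 0) ⊗ (8, -4, -8) + (1, 2, 0) ⊗ (0, 1, -1) ⊗ (0, 0, -2) (written with every a and b primitive with positive leading entry and the scale carried by c; CP decompositions are not unique, and this one is verified by expanding entrywise), so rank(T) ≤ 3.
These bounds meet, so rank(T) = 3.

3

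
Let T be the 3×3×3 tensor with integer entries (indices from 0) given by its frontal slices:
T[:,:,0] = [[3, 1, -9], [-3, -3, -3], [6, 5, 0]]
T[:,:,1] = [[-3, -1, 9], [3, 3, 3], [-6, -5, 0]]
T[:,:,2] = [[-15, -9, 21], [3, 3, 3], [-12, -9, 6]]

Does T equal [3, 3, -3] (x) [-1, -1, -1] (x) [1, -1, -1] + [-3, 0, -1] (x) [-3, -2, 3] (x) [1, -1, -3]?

No

Reconstruct entry (0,0,0) from the claimed factors: Σₗ aₗ[0]bₗ[0]cₗ[0] = (3)·(-1)·(1) + (-3)·(-3)·(1) = 6, but T[0,0,0] = 3. The claim is false.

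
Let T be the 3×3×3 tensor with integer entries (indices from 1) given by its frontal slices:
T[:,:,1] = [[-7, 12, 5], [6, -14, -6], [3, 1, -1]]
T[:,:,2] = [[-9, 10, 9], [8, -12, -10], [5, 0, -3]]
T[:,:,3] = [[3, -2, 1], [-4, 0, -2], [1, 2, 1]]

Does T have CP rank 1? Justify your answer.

No

The mode-1 unfolding of T (rows indexed by i, columns by (j,k) = (1,1), (1,2), (1,3), (2,1), (2,2), (2,3), (3,1), (3,2), (3,3)) is [[-7, -9, 3, 12, 10, -2, 5, 9, 1], [6, 8, -4, -14, -12, 0, -6, -10, -2], [3, 5, 1, 1, 0, 2, -1, -3, 1]].
There the 3×3 minor on rows i ∈ {1, 2, 3}, columns (j,k) ∈ {(1,1), (1,2), (1,3)} is det [[-7, -9, 3], [6, 8, -4], [3, 5, 1]] = -16 ≠ 0, so this unfolding has rank ≥ 3; CP rank is at least every unfolding rank, so rank(T) ≥ 3.
In particular rank(T) ≥ 3 > 1, so T is not rank-1.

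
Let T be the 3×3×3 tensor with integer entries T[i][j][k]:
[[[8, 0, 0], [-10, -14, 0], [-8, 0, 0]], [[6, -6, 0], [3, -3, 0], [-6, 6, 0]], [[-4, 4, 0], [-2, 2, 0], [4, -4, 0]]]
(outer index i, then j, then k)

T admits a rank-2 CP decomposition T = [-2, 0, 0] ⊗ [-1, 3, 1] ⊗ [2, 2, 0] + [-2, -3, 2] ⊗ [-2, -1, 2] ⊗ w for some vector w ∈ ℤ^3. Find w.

w = [1, -1, 0]

Subtract the known terms from T to get the rank-1 residual R = [-2, -3, 2] ⊗ [-2, -1, 2] ⊗ w, so R[i,j,k] = a[i]·b[j]·w[k]. Pick indices with nonzero a[0]·b[0] = (-2)·(-2) = 4. Only the fibre through (0,0,·) is needed: R[0,0,:] = T[0,0,:] − Σₗ aₗ[0]bₗ[0]cₗ = [8, 0, 0] − (-2)·(-1)·[2, 2, 0] = [4, -4, 0]. Then w[k] = R[0,0,k] / 4 for each k, giving w = [4, -4, 0] / 4 = [1, -1, 0].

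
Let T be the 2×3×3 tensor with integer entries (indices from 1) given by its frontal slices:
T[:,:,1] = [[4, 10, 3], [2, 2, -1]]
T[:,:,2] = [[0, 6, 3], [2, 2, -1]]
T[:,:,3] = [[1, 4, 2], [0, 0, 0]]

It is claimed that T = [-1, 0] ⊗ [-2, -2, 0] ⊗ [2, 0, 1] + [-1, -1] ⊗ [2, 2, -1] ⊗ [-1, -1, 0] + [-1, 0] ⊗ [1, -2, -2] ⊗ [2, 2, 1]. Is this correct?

Yes

Reconstruct entrywise from the claimed factors. For example, T[1,1,2] = 0 and Σₗ aₗ[1]bₗ[1]cₗ[2] = (-1)·(-2)·(0) + (-1)·(2)·(-1) + (-1)·(1)·(2) = 0; checking all 18 entries, every one matches. The claim holds.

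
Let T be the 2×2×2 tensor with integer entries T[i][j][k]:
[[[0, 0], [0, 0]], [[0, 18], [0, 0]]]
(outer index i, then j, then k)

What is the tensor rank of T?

1

Lower bound: T ≠ 0 (e.g. T[1,0,1] = 18), so rank(T) ≥ 1.
Upper bound: if T = a ⊗ b ⊗ c then every fibre of T is a multiple of the corresponding factor, so read the factors off the fibres through the nonzero entry T[1,0,1] = 18.
The mode-1 fibre T[:,0,1] = [0, 18] gives a = [0, 1] (primitive direction); the mode-2 fibre T[1,:,1] = [18, 0] gives b = [1, 0]; then c[k] = T[1,0,k] / (a[1]·b[0]) = [0, 18] / 1 = [0, 18].
Expanding [0, 1] ⊗ [1, 0] ⊗ [0, 18] reproduces all 8 entries of T, so T = [0, 1] ⊗ [1, 0] ⊗ [0, 18] and rank(T) ≤ 1.
These bounds meet, so rank(T) = 1.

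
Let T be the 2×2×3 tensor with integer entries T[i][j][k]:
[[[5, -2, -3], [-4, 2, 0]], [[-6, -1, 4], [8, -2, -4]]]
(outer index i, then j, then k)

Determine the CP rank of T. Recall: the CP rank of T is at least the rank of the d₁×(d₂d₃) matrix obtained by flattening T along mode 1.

3

Lower bound: in the mode-3 unfolding of T (rows indexed by k, columns by (i,j)) the 3×3 minor on rows k ∈ {0, 1, 2}, columns (i,j) ∈ {(0,0), (0,1), (1,0)} is det [[5, -4, -6], [-2, 2, -1], [-3, 0, 4]] = -40 ≠ 0, so that unfolding has rank ≥ 3 and hence rank(T) ≥ 3 (CP rank is at least every unfolding rank, though it can be larger).
Upper bound: T is a sum of 3 rank-1 terms, T = [1, -2] (x) [1, -1] (x) [4, 0, -4] + [1, -1] (x) [1, -2] (x) [0, -1, 2] + [1, 2] (x) [1, 0] (x) [1, -1, -1] (written with every a and b primitive with positive leading entry and the scale carried by c; CP decompositions are not unique, and this one is verified by expanding entrywise), so rank(T) ≤ 3.
These bounds meet, so rank(T) = 3.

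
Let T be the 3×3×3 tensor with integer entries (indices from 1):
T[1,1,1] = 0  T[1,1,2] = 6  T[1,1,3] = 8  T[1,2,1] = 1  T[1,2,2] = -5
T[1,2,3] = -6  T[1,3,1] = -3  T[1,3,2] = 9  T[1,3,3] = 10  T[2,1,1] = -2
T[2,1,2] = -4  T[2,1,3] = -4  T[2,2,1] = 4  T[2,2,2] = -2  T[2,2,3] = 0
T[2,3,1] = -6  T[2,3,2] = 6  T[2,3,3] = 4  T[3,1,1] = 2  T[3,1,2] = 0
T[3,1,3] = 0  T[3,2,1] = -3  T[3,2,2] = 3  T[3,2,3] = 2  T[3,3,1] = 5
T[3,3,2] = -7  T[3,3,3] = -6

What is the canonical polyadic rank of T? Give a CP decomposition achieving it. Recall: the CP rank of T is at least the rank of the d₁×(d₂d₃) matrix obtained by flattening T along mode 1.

rank(T) = 3

Lower bound: the mode-3 unfolding of T (rows indexed by k, columns by (i,j) = (1,1), (1,2), (1,3), (2,1), (2,2), (2,3), (3,1), (3,2), (3,3)) is [[0, 1, -3, -2, 4, -6, 2, -3, 5], [6, -5, 9, -4, -2, 6, 0, 3, -7], [8, -6, 10, -4, 0, 4, 0, 2, -6]].
There the 3×3 minor on rows k ∈ {1, 2, 3}, columns (i,j) ∈ {(1,1), (1,2), (2,1)} is det [[0, 1, -2], [6, -5, -4], [8, -6, -4]] = -16 ≠ 0, so this unfolding has rank ≥ 3; CP rank is at least every unfolding rank, so rank(T) ≥ 3. (Flattening ranks never certify an upper bound on CP rank; for that we must actually write T with 3 rank-1 terms.)
Upper bound: T is a sum of 3 rank-1 terms, T = [0, 2, -1] ⊗ [1, 0, 0] ⊗ [2, -2, 0] + [1, -2, 1] ⊗ [2, -1, 1] ⊗ [1, 1, 2] + [1, 1, -1] ⊗ [1, -1, 2] ⊗ [-2, 4, 4] (written with every a and b primitive with positive leading entry and the scale carried by c; CP decompositions are not unique, and this one is verified by expanding entrywise), so rank(T) ≤ 3.
These bounds meet, so rank(T) = 3.
Check entry T[3,1,1] = 2: (-1)·(1)·(2) + (1)·(2)·(1) + (-1)·(1)·(-2) = 2.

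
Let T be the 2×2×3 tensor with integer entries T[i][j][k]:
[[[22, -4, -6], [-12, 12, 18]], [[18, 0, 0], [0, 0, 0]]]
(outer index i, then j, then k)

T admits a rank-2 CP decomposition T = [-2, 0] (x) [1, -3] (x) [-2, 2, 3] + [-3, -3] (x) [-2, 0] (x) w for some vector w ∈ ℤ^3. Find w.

Subtract the known terms from T to get the rank-1 residual R = [-3, -3] (x) [-2, 0] (x) w, so R[i,j,k] = a[i]·b[j]·w[k]. Pick indices with nonzero a[0]·b[0] = (-3)·(-2) = 6. Only the fibre through (0,0,·) is needed: R[0,0,:] = T[0,0,:] − Σₗ aₗ[0]bₗ[0]cₗ = [22, -4, -6] − (-2)·(1)·[-2, 2, 3] = [18, 0, 0]. Then w[k] = R[0,0,k] / 6 for each k, giving w = [18, 0, 0] / 6 = [3, 0, 0].

w = [3, 0, 0]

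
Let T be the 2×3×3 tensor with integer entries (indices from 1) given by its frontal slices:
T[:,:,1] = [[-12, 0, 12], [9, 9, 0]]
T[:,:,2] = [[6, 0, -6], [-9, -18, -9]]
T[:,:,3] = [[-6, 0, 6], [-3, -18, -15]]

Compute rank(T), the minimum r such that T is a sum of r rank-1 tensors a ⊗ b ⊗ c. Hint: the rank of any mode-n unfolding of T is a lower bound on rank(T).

Lower bound: the mode-3 unfolding of T (rows indexed by k, columns by (i,j) = (1,1), (1,2), (1,3), (2,1), (2,2), (2,3)) is [[-12, 0, 12, 9, 9, 0], [6, 0, -6, -9, -18, -9], [-6, 0, 6, -3, -18, -15]].
There the 2×2 minor on rows k ∈ {1, 2}, columns (i,j) ∈ {(1,1), (2,1)} is det [[-12, 9], [6, -9]] = 54 ≠ 0, so this unfolding has rank ≥ 2; CP rank is at least every unfolding rank, so rank(T) ≥ 2. (Unfolding ranks only ever bound the CP rank from below — rank(T) can be strictly larger than all of them — so the matching upper bound has to come from an explicit 2-term decomposition.)
Upper bound — finding two terms. Write S_k = T[:,:,k] for the frontal slices: S₁ = [[-12, 0, 12], [9, 9, 0]], S₂ = [[6, 0, -6], [-9, -18, -9]], S₃ = [[-6, 0, 6], [-3, -18, -15]].
If T = a₁ ⊗ b₁ ⊗ c₁ + a₂ ⊗ b₂ ⊗ c₂ then each S_k = c₁[k]·a₁b₁ᵀ + c₂[k]·a₂b₂ᵀ. S₁ and S₂ are linearly independent, so a₁b₁ᵀ and a₂b₂ᵀ must span the same plane of matrices: they are the rank-1 matrices of the form x·S₁ + y·S₂.
The 2×2 minor of x·S₁ + y·S₂ on rows {1,2}, columns {1,2} is −108·x² + 270·xy − 108·y² = (-54)·(x − 2·y)(2·x − y), vanishing at (x:y) = (2:1) and (1:2).
M₁ = 2·S₁ + S₂ = [[-18, 0, 18], [9, 0, -9]] = (-9)·[2, -1][1, 0, -1]ᵀ and M₂ = S₁ + 2·S₂ = [[0, 0, 0], [-9, -27, -18]] = (-9)·[0, 1][1, 3, 2]ᵀ, so take a₁ = [2, -1], b₁ = [1, 0, -1], a₂ = [0, 1], b₂ = [1, 3, 2].
Each slice is an integer combination of E₁ = a₁b₁ᵀ and E₂ = a₂b₂ᵀ: S₁ = −6·E₁ + 3·E₂, S₂ = 3·E₁ − 6·E₂, S₃ = −3·E₁ − 6·E₂; reading off coefficients, c₁ = [-6, 3, -3] and c₂ = [3, -6, -6].
Hence T = [2, -1] ⊗ [1, 0, -1] ⊗ [-6, 3, -3] + [0, 1] ⊗ [1, 3, 2] ⊗ [3, -6, -6], so rank(T) ≤ 2.
These bounds meet, so rank(T) = 2.

2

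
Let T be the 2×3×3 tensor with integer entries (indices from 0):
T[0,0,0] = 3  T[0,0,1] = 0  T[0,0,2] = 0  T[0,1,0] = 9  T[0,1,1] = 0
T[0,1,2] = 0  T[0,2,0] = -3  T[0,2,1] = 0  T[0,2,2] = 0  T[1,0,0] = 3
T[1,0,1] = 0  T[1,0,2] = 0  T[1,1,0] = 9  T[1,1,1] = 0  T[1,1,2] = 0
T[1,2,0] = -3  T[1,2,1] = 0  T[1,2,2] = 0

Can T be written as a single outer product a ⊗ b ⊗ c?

If T = a ⊗ b ⊗ c then every fibre of T is a multiple of the corresponding factor, so read the factors off the fibres through the nonzero entry T[0,0,0] = 3.
The mode-1 fibre T[:,0,0] = [3, 3] gives a = (1, 1) (primitive direction); the mode-2 fibre T[0,:,0] = [3, 9, -3] gives b = (1, 3, -1); then c[k] = T[0,0,k] / (a[0]·b[0]) = [3, 0, 0] / 1 = (3, 0, 0).
Expanding (1, 1) ⊗ (1, 3, -1) ⊗ (3, 0, 0) reproduces all 18 entries of T, so T = (1, 1) ⊗ (1, 3, -1) ⊗ (3, 0, 0) and rank(T) ≤ 1.
Equivalently every frontal slice T[:,:,k] is c[k] times the rank-1 matrix (1, 1) ⊗ (1, 3, -1). So T has rank 1 (it is nonzero).

Yes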